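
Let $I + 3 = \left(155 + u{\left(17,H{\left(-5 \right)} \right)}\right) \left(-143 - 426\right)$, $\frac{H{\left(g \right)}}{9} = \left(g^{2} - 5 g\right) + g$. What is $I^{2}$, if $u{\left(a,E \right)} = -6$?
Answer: $7188326656$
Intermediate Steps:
$H{\left(g \right)} = - 36 g + 9 g^{2}$ ($H{\left(g \right)} = 9 \left(\left(g^{2} - 5 g\right) + g\right) = 9 \left(g^{2} - 4 g\right) = - 36 g + 9 g^{2}$)
$I = -84784$ ($I = -3 + \left(155 - 6\right) \left(-143 - 426\right) = -3 + 149 \left(-569\right) = -3 - 84781 = -84784$)
$I^{2} = \left(-84784\right)^{2} = 7188326656$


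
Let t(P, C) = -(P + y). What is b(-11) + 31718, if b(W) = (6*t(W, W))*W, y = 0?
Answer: 30992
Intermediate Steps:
t(P, C) = -P (t(P, C) = -(P + 0) = -P)
b(W) = -6*W² (b(W) = (6*(-W))*W = (-6*W)*W = -6*W²)
b(-11) + 31718 = -6*(-11)² + 31718 = -6*121 + 31718 = -726 + 31718 = 30992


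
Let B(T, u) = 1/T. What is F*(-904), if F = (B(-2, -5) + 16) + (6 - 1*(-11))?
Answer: -29380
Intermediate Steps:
F = 65/2 (F = (1/(-2) + 16) + (6 - 1*(-11)) = (-1/2 + 16) + (6 + 11) = 31/2 + 17 = 65/2 ≈ 32.500)
F*(-904) = (65/2)*(-904) = -29380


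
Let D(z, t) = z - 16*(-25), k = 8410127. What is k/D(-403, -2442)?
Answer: -8410127/3 ≈ -2.8034e+6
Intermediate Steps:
D(z, t) = 400 + z (D(z, t) = z + 400 = 400 + z)
k/D(-403, -2442) = 8410127/(400 - 403) = 8410127/(-3) = 8410127*(-⅓) = -8410127/3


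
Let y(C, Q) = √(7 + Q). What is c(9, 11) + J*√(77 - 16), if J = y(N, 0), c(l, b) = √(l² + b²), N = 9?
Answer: √202 + √427 ≈ 34.877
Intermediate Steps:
c(l, b) = √(b² + l²)
J = √7 (J = √(7 + 0) = √7 ≈ 2.6458)
c(9, 11) + J*√(77 - 16) = √(11² + 9²) + √7*√(77 - 16) = √(121 + 81) + √7*√61 = √202 + √427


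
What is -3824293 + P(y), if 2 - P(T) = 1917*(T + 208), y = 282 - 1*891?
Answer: -3055574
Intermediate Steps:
y = -609 (y = 282 - 891 = -609)
P(T) = -398734 - 1917*T (P(T) = 2 - 1917*(T + 208) = 2 - 1917*(208 + T) = 2 - (398736 + 1917*T) = 2 + (-398736 - 1917*T) = -398734 - 1917*T)
-3824293 + P(y) = -3824293 + (-398734 - 1917*(-609)) = -3824293 + (-398734 + 1167453) = -3824293 + 768719 = -3055574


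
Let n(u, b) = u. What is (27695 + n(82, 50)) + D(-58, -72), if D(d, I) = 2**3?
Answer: 27785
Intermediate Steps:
D(d, I) = 8
(27695 + n(82, 50)) + D(-58, -72) = (27695 + 82) + 8 = 27777 + 8 = 27785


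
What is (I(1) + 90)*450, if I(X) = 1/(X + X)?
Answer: 40725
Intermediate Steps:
I(X) = 1/(2*X)
(I(1) + 90)*450 = ((½)/1 + 90)*450 = ((½)*1 + 90)*450 = (½ + 90)*450 = (181/2)*450 = 40725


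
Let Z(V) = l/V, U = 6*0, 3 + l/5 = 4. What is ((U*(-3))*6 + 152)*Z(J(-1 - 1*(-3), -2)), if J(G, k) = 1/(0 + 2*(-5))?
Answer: -7600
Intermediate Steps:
l = 5 (l = -15 + 5*4 = -15 + 20 = 5)
U = 0
J(G, k) = -1/10 (J(G, k) = 1/(0 - 10) = 1/(-10) = -1/10)
Z(V) = 5/V
((U*(-3))*6 + 152)*Z(J(-1 - 1*(-3), -2)) = ((0*(-3))*6 + 152)*(5/(-1/10)) = (0*6 + 152)*(5*(-10)) = (0 + 152)*(-50) = 152*(-50) = -7600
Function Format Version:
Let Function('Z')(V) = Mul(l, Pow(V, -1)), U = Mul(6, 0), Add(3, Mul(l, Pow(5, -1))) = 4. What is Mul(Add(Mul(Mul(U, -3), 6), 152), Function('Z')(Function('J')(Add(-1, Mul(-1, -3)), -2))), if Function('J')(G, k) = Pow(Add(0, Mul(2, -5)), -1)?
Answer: -7600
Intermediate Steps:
l = 5 (l = Add(-15, Mul(5, 4)) = Add(-15, 20) = 5)
U = 0
Function('J')(G, k) = Rational(-1, 10) (Function('J')(G, k) = Pow(Add(0, -10), -1) = Pow(-10, -1) = Rational(-1, 10))
Function('Z')(V) = Mul(5, Pow(V, -1))
Mul(Add(Mul(Mul(U, -3), 6), 152), Function('Z')(Function('J')(Add(-1, Mul(-1, -3)), -2))) = Mul(Add(Mul(Mul(0, -3), 6), 152), Mul(5, Pow(Rational(-1, 10), -1))) = Mul(Add(Mul(0, 6), 152), Mul(5, -10)) = Mul(Add(0, 152), -50) = Mul(152, -50) = -7600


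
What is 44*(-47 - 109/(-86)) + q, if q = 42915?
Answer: 1758819/43 ≈ 40903.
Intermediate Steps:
44*(-47 - 109/(-86)) + q = 44*(-47 - 109/(-86)) + 42915 = 44*(-47 - 109*(-1/86)) + 42915 = 44*(-47 + 109/86) + 42915 = 44*(-3933/86) + 42915 = -86526/43 + 42915 = 1758819/43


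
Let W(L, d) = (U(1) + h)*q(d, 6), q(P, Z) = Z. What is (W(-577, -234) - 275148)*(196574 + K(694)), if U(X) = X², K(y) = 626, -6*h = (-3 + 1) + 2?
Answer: -54258002400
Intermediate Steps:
h = 0 (h = -((-3 + 1) + 2)/6 = -(-2 + 2)/6 = -⅙*0 = 0)
W(L, d) = 6 (W(L, d) = (1² + 0)*6 = (1 + 0)*6 = 1*6 = 6)
(W(-577, -234) - 275148)*(196574 + K(694)) = (6 - 275148)*(196574 + 626) = -275142*197200 = -54258002400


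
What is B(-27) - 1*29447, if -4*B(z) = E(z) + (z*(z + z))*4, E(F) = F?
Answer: -123593/4 ≈ -30898.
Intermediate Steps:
B(z) = -2*z² - z/4 (B(z) = -(z + (z*(z + z))*4)/4 = -(z + (z*(2*z))*4)/4 = -(z + (2*z²)*4)/4 = -(z + 8*z²)/4 = -2*z² - z/4)
B(-27) - 1*29447 = (¼)*(-27)*(-1 - 8*(-27)) - 1*29447 = (¼)*(-27)*(-1 + 216) - 29447 = (¼)*(-27)*215 - 29447 = -5805/4 - 29447 = -123593/4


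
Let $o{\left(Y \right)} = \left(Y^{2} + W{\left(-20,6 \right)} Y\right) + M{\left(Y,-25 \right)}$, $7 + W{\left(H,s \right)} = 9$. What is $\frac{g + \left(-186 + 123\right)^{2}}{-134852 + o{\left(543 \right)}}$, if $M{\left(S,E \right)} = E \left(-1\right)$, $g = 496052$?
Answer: $\frac{500021}{161108} \approx 3.1036$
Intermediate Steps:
$W{\left(H,s \right)} = 2$ ($W{\left(H,s \right)} = -7 + 9 = 2$)
$M{\left(S,E \right)} = - E$
$o{\left(Y \right)} = 25 + Y^{2} + 2 Y$ ($o{\left(Y \right)} = \left(Y^{2} + 2 Y\right) - -25 = \left(Y^{2} + 2 Y\right) + 25 = 25 + Y^{2} + 2 Y$)
$\frac{g + \left(-186 + 123\right)^{2}}{-134852 + o{\left(543 \right)}} = \frac{496052 + \left(-186 + 123\right)^{2}}{-134852 + \left(25 + 543^{2} + 2 \cdot 543\right)} = \frac{496052 + \left(-63\right)^{2}}{-134852 + \left(25 + 294849 + 1086\right)} = \frac{496052 + 3969}{-134852 + 295960} = \frac{500021}{161108}$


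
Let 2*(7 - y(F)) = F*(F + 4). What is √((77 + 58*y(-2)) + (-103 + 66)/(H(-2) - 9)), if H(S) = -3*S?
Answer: √5502/3 ≈ 24.725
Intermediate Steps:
y(F) = 7 - F*(4 + F)/2 (y(F) = 7 - F*(F + 4)/2 = 7 - F*(4 + F)/2)
√((77 + 58*y(-2)) + (-103 + 66)/(H(-2) - 9)) = √((77 + 58*(7 - 2*(-2) - ½*(-2)²)) + (-103 + 66)/(-3*(-2) - 9)) = √((77 + 58*(7 + 4 - ½*4)) - 37/(6 - 9)) = √((77 + 58*(7 + 4 - 2)) - 37/(-3)) = √((77 + 58*9) - 37*(-⅓)) = √((77 + 522) + 37/3) = √(599 + 37/3) = √(1834/3) = √5502/3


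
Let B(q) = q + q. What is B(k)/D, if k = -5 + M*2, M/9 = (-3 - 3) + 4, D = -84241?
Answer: 82/84241 ≈ 0.00097340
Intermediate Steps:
M = -18 (M = 9*((-3 - 3) + 4) = 9*(-6 + 4) = 9*(-2) = -18)
k = -41 (k = -5 - 18*2 = -5 - 36 = -41)
B(q) = 2*q
B(k)/D = (2*(-41))/(-84241) = -82*(-1/84241) = 82/84241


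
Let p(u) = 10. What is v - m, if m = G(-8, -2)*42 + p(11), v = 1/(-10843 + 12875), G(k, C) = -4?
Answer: 321057/2032 ≈ 158.00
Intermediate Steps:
v = 1/2032 ≈ 0.00049213
m = -158 (m = -4*42 + 10 = -168 + 10 = -158)
v - m = 1/2032 - 1*(-158) = 1/2032 + 158 = 321057/2032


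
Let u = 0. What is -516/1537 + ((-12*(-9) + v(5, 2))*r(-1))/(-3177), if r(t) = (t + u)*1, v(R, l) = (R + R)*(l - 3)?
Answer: -1488706/4883049 ≈ -0.30487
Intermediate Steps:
v(R, l) = 2*R*(-3 + l) (v(R, l) = (2*R)*(-3 + l) = 2*R*(-3 + l))
r(t) = t (r(t) = (t + 0)*1 = t*1 = t)
-516/1537 + ((-12*(-9) + v(5, 2))*r(-1))/(-3177) = -516/1537 + ((-12*(-9) + 2*5*(-3 + 2))*(-1))/(-3177) = -516*1/1537 + ((108 + 2*5*(-1))*(-1))*(-1/3177) = -516/1537 + ((108 - 10)*(-1))*(-1/3177) = -516/1537 + (98*(-1))*(-1/3177) = -516/1537 - 98*(-1/3177) = -516/1537 + 98/3177 = -1488706/4883049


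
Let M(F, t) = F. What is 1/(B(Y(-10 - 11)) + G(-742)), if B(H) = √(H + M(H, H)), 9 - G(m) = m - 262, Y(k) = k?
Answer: 1013/1026211 - I*√42/1026211 ≈ 0.00098713 - 6.3152e-6*I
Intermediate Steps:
G(m) = 271 - m (G(m) = 9 - (m - 262) = 9 - (-262 + m) = 9 + (262 - m) = 271 - m)
B(H) = √2*√H (B(H) = √(H + H) = √(2*H) = √2*√H)
1/(B(Y(-10 - 11)) + G(-742)) = 1/(√2*√(-10 - 11) + (271 - 1*(-742))) = 1/(√2*√(-21) + (271 + 742)) = 1/(√2*(I*√21) + 1013) = 1/(I*√42 + 1013) = 1/(1013 + I*√42)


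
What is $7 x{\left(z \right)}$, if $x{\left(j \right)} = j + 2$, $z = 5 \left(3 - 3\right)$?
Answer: $14$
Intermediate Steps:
$z = 0$ ($z = 5 \cdot 0 = 0$)
$x{\left(j \right)} = 2 + j$
$7 x{\left(z \right)} = 7 \left(2 + 0\right) = 7 \cdot 2 = 14$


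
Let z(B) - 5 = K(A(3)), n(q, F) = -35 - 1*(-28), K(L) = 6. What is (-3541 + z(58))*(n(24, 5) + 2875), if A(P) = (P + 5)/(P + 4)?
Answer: -10124040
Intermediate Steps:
A(P) = (5 + P)/(4 + P)
n(q, F) = -7 (n(q, F) = -35 + 28 = -7)
z(B) = 11 (z(B) = 5 + 6 = 11)
(-3541 + z(58))*(n(24, 5) + 2875) = (-3541 + 11)*(-7 + 2875) = -3530*2868 = -10124040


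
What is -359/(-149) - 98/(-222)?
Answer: 47150/16539 ≈ 2.8508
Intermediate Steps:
-359/(-149) - 98/(-222) = -359*(-1/149) - 98*(-1/222) = 359/149 + 49/111 = 47150/16539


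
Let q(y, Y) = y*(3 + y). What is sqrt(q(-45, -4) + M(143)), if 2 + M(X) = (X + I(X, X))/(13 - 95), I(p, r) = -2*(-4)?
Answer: 3*sqrt(1409170)/82 ≈ 43.430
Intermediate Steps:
I(p, r) = 8
M(X) = -86/41 - X/82 (M(X) = -2 + (X + 8)/(13 - 95) = -2 + (8 + X)/(-82) = -2 + (8 + X)*(-1/82) = -2 + (-4/41 - X/82) = -86/41 - X/82)
sqrt(q(-45, -4) + M(143)) = sqrt(-45*(3 - 45) + (-86/41 - 1/82*143)) = sqrt(-45*(-42) + (-86/41 - 143/82)) = sqrt(1890 - 315/82) = sqrt(154665/82) = 3*sqrt(1409170)/82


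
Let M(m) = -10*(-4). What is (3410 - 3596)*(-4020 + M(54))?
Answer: 740280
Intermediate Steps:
M(m) = 40 (M(m) = -1*(-40) = 40)
(3410 - 3596)*(-4020 + M(54)) = (3410 - 3596)*(-4020 + 40) = -186*(-3980) = 740280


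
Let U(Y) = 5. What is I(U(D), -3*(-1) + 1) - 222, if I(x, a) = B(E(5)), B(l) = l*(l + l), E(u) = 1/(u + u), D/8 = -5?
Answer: -11099/50 ≈ -221.98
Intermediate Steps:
D = -40 (D = 8*(-5) = -40)
E(u) = 1/(2*u)
B(l) = 2*l**2 (B(l) = l*(2*l) = 2*l**2)
I(x, a) = 1/50 (I(x, a) = 2*((1/2)/5)**2 = 2*((1/2)*(1/5))**2 = 2*(1/10)**2 = 2*(1/100) = 1/50)
I(U(D), -3*(-1) + 1) - 222 = 1/50 - 222 = -11099/50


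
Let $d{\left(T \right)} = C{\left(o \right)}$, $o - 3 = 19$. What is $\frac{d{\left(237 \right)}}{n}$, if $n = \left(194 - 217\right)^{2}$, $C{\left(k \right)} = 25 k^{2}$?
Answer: $\frac{12100}{529} \approx 22.873$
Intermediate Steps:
$o = 22$ ($o = 3 + 19 = 22$)
$d{\left(T \right)} = 12100$ ($d{\left(T \right)} = 25 \cdot 22^{2} = 25 \cdot 484 = 12100$)
$n = 529$ ($n = \left(-23\right)^{2} = 529$)
$\frac{d{\left(237 \right)}}{n} = \frac{12100}{529}$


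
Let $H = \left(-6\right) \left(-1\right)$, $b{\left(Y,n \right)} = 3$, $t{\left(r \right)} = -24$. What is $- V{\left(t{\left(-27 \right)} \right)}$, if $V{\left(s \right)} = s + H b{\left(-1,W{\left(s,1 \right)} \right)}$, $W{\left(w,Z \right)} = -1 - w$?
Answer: $6$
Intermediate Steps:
$H = 6$
$V{\left(s \right)} = 18 + s$ ($V{\left(s \right)} = s + 6 \cdot 3 = s + 18 = 18 + s$)
$- V{\left(t{\left(-27 \right)} \right)} = - (18 - 24) = \left(-1\right) \left(-6\right) = 6$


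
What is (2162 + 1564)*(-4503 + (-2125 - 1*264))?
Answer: -25679592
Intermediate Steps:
(2162 + 1564)*(-4503 + (-2125 - 1*264)) = 3726*(-4503 + (-2125 - 264)) = 3726*(-4503 - 2389) = 3726*(-6892) = -25679592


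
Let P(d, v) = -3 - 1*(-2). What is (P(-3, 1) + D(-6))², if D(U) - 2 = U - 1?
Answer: 36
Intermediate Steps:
D(U) = 1 + U (D(U) = 2 + (U - 1) = 2 + (-1 + U) = 1 + U)
P(d, v) = -1 (P(d, v) = -3 + 2 = -1)
(P(-3, 1) + D(-6))² = (-1 + (1 - 6))² = (-1 - 5)² = (-6)² = 36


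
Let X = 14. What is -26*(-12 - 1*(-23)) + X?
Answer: -272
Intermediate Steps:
-26*(-12 - 1*(-23)) + X = -26*(-12 - 1*(-23)) + 14 = -26*(-12 + 23) + 14 = -26*11 + 14 = -286 + 14 = -272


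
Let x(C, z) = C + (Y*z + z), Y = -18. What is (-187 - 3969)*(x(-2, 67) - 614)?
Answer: 7293780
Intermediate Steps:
x(C, z) = C - 17*z (x(C, z) = C + (-18*z + z) = C - 17*z)
(-187 - 3969)*(x(-2, 67) - 614) = (-187 - 3969)*((-2 - 17*67) - 614) = -4156*((-2 - 1139) - 614) = -4156*(-1141 - 614) = -4156*(-1755) = 7293780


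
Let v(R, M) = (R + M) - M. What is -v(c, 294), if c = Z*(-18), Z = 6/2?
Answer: 54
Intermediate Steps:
Z = 3 (Z = 6*(½) = 3)
c = -54 (c = 3*(-18) = -54)
v(R, M) = R (v(R, M) = (M + R) - M = R)
-v(c, 294) = -1*(-54) = 54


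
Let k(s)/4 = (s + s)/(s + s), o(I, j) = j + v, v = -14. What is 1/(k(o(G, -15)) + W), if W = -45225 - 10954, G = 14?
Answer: -1/56175 ≈ -1.7802e-5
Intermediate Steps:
W = -56179
o(I, j) = -14 + j (o(I, j) = j - 14 = -14 + j)
k(s) = 4 (k(s) = 4*((s + s)/(s + s)) = 4*((2*s)/((2*s))) = 4*((2*s)*(1/(2*s))) = 4*1 = 4)
1/(k(o(G, -15)) + W) = 1/(4 - 56179) = 1/(-56175) = -1/56175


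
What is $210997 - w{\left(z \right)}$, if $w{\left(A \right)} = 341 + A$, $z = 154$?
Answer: $210502$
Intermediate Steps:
$210997 - w{\left(z \right)} = 210997 - \left(341 + 154\right) = 210997 - 495 = 210502$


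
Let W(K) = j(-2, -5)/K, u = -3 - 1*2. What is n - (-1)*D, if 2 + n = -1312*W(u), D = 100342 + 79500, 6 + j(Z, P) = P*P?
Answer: 924128/5 ≈ 1.8483e+5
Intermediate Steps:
j(Z, P) = -6 + P² (j(Z, P) = -6 + P*P = -6 + P²)
u = -5 (u = -3 - 2 = -5)
W(K) = 19/K (W(K) = (-6 + (-5)²)/K = (-6 + 25)/K = 19/K)
D = 179842
n = 24918/5 (n = -2 - 24928/(-5) = -2 - 24928*(-1)/5 = -2 - 1312*(-19/5) = -2 + 24928/5 = 24918/5 ≈ 4983.6)
n - (-1)*D = 24918/5 - (-1)*179842 = 24918/5 - 1*(-179842) = 24918/5 + 179842 = 924128/5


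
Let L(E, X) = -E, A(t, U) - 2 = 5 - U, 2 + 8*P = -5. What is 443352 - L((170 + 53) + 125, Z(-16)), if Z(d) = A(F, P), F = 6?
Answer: 443700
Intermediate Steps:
P = -7/8 (P = -¼ + (⅛)*(-5) = -¼ - 5/8 = -7/8 ≈ -0.87500)
A(t, U) = 7 - U (A(t, U) = 2 + (5 - U) = 7 - U)
Z(d) = 63/8 (Z(d) = 7 - 1*(-7/8) = 7 + 7/8 = 63/8)
443352 - L((170 + 53) + 125, Z(-16)) = 443352 - (-1)*((170 + 53) + 125) = 443352 - (-1)*(223 + 125) = 443352 - (-1)*348 = 443352 - 1*(-348) = 443352 + 348 = 443700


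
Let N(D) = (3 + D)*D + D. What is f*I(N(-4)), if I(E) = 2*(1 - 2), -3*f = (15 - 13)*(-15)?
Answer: -20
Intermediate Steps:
N(D) = D + D*(3 + D) (N(D) = D*(3 + D) + D = D + D*(3 + D))
f = 10 (f = -(15 - 13)*(-15)/3 = -2*(-15)/3 = -⅓*(-30) = 10)
I(E) = -2 (I(E) = 2*(-1) = -2)
f*I(N(-4)) = 10*(-2) = -20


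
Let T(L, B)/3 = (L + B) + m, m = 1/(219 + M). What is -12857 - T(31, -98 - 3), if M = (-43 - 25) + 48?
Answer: -2516756/199 ≈ -12647.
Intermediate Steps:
M = -20 (M = -68 + 48 = -20)
m = 1/199 (m = 1/(219 - 20) = 1/199 ≈ 0.0050251)
T(L, B) = 3/199 + 3*B + 3*L (T(L, B) = 3*((L + B) + 1/199) = 3*((B + L) + 1/199) = 3*(1/199 + B + L) = 3/199 + 3*B + 3*L)
-12857 - T(31, -98 - 3) = -12857 - (3/199 + 3*(-98 - 3) + 3*31) = -12857 - (3/199 + 3*(-101) + 93) = -12857 - (3/199 - 303 + 93) = -12857 - 1*(-41787/199) = -12857 + 41787/199 = -2516756/199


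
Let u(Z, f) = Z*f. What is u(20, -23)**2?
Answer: 211600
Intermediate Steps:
u(20, -23)**2 = (20*(-23))**2 = (-460)**2 = 211600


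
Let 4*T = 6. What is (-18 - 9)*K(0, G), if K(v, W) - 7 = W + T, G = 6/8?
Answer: -999/4 ≈ -249.75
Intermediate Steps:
T = 3/2 (T = (¼)*6 = 3/2 ≈ 1.5000)
G = ¾ (G = 6*(⅛) = ¾ ≈ 0.75000)
K(v, W) = 17/2 + W (K(v, W) = 7 + (W + 3/2) = 7 + (3/2 + W) = 17/2 + W)
(-18 - 9)*K(0, G) = (-18 - 9)*(17/2 + ¾) = -27*37/4 = -999/4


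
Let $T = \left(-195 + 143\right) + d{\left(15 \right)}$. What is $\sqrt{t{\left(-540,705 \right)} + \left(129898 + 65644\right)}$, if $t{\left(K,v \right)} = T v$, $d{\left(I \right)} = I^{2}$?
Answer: $\sqrt{317507} \approx 563.48$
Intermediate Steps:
$T = 173$ ($T = \left(-195 + 143\right) + 15^{2} = -52 + 225 = 173$)
$t{\left(K,v \right)} = 173 v$
$\sqrt{t{\left(-540,705 \right)} + \left(129898 + 65644\right)} = \sqrt{173 \cdot 705 + \left(129898 + 65644\right)} = \sqrt{121965 + 195542} = \sqrt{317507}$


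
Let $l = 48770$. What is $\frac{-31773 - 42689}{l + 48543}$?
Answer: $- \frac{74462}{97313} \approx -0.76518$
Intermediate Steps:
$\frac{-31773 - 42689}{l + 48543} = \frac{-31773 - 42689}{48770 + 48543} = - \frac{74462}{97313}$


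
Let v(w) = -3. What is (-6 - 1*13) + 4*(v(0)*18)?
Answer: -235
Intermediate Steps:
(-6 - 1*13) + 4*(v(0)*18) = (-6 - 1*13) + 4*(-3*18) = (-6 - 13) + 4*(-54) = -19 - 216 = -235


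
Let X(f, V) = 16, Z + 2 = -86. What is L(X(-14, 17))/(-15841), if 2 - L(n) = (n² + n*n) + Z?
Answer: 422/15841 ≈ 0.026640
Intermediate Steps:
Z = -88 (Z = -2 - 86 = -88)
L(n) = 90 - 2*n² (L(n) = 2 - ((n² + n*n) - 88) = 2 - ((n² + n²) - 88) = 2 - (2*n² - 88) = 2 - (-88 + 2*n²) = 2 + (88 - 2*n²) = 90 - 2*n²)
L(X(-14, 17))/(-15841) = (90 - 2*16²)/(-15841) = (90 - 2*256)*(-1/15841) = (90 - 512)*(-1/15841) = -422*(-1/15841) = 422/15841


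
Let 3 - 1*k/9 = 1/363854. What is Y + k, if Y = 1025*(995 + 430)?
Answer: 531464072799/363854 ≈ 1.4607e+6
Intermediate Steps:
k = 9824049/363854 (k = 27 - 9/363854 = 9824049/363854 ≈ 27.000)
Y = 1460625 (Y = 1025*1425 = 1460625)
Y + k = 1460625 + 9824049/363854 = 531464072799/363854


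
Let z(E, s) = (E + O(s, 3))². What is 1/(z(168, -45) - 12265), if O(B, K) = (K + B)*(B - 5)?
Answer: 1/5131559 ≈ 1.9487e-7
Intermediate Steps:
O(B, K) = (-5 + B)*(B + K) (O(B, K) = (B + K)*(-5 + B) = (-5 + B)*(B + K))
z(E, s) = (-15 + E + s² - 2*s)² (z(E, s) = (E + (s² - 5*s - 5*3 + s*3))² = (E + (s² - 5*s - 15 + 3*s))² = (E + (-15 + s² - 2*s))² = (-15 + E + s² - 2*s)²)
1/(z(168, -45) - 12265) = 1/((-15 + 168 + (-45)² - 2*(-45))² - 12265) = 1/((-15 + 168 + 2025 + 90)² - 12265) = 1/(2268² - 12265) = 1/(5143824 - 12265) = 1/5131559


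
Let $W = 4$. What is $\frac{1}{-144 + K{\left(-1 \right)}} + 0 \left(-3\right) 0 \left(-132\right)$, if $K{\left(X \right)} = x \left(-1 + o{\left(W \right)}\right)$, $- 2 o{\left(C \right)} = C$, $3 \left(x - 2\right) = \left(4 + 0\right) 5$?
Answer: $- \frac{1}{170} \approx -0.0058824$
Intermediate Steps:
$x = \frac{26}{3}$ ($x = 2 + \frac{\left(4 + 0\right) 5}{3} = 2 + \frac{4 \cdot 5}{3} = 2 + \frac{1}{3} \cdot 20 = 2 + \frac{20}{3} = \frac{26}{3} \approx 8.6667$)
$o{\left(C \right)} = - \frac{C}{2}$
$K{\left(X \right)} = -26$ ($K{\left(X \right)} = \frac{26 \left(-1 - 2\right)}{3} = \frac{26}{3} \left(-3\right) = -26$)
$\frac{1}{-144 + K{\left(-1 \right)}} + 0 \left(-3\right) 0 \left(-132\right) = \frac{1}{-144 - 26} + 0 \left(-3\right) 0 \left(-132\right) = \frac{1}{-170} + 0 \cdot 0 \left(-132\right) = - \frac{1}{170} + 0 \left(-132\right) = - \frac{1}{170} + 0 = - \frac{1}{170}$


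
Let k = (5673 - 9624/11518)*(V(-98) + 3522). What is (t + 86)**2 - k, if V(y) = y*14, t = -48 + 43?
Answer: -70194104451/5759 ≈ -1.2189e+7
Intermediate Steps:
t = -5
V(y) = 14*y
k = 70231889250/5759 (k = (5673 - 9624/11518)*(14*(-98) + 3522) = (5673 - 9624*1/11518)*(-1372 + 3522) = (5673 - 4812/5759)*2150 = (32665995/5759)*2150 = 70231889250/5759 ≈ 1.2195e+7)
(t + 86)**2 - k = (-5 + 86)**2 - 1*70231889250/5759 = 81**2 - 70231889250/5759 = 6561 - 70231889250/5759 = -70194104451/5759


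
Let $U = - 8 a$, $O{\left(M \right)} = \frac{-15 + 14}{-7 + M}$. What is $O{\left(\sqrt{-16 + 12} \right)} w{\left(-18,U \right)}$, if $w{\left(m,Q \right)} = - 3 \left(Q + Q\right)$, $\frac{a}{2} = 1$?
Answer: $\frac{672}{53} + \frac{192 i}{53} \approx 12.679 + 3.6226 i$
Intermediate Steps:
$a = 2$ ($a = 2 \cdot 1 = 2$)
$O{\left(M \right)} = - \frac{1}{-7 + M}$
$U = -16$ ($U = \left(-8\right) 2 = -16$)
$w{\left(m,Q \right)} = - 6 Q$ ($w{\left(m,Q \right)} = - 3 \cdot 2 Q = - 6 Q$)
$O{\left(\sqrt{-16 + 12} \right)} w{\left(-18,U \right)} = - \frac{1}{-7 + \sqrt{-16 + 12}} \left(\left(-6\right) \left(-16\right)\right) = - \frac{1}{-7 + \sqrt{-4}} \cdot 96 = - \frac{1}{-7 + 2 i} 96 = - \frac{-7 - 2 i}{53} \cdot 96 = - \frac{96 \left(-7 - 2 i\right)}{53}$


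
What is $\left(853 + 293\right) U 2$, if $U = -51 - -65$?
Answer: $32088$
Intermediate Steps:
$U = 14$ ($U = -51 + 65 = 14$)
$\left(853 + 293\right) U 2 = \left(853 + 293\right) 14 \cdot 2 = 1146 \cdot 28 = 32088$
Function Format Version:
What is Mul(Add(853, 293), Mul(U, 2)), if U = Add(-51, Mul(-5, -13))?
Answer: 32088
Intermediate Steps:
U = 14 (U = Add(-51, 65) = 14)
Mul(Add(853, 293), Mul(U, 2)) = Mul(Add(853, 293), Mul(14, 2)) = Mul(1146, 28) = 32088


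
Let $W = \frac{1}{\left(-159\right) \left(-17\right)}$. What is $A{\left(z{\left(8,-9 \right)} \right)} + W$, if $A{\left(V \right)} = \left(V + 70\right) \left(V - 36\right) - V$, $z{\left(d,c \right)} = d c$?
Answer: $\frac{778465}{2703} \approx 288.0$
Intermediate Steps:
$z{\left(d,c \right)} = c d$
$A{\left(V \right)} = - V + \left(-36 + V\right) \left(70 + V\right)$ ($A{\left(V \right)} = \left(70 + V\right) \left(-36 + V\right) - V = \left(-36 + V\right) \left(70 + V\right) - V = - V + \left(-36 + V\right) \left(70 + V\right)$)
$W = \frac{1}{2703} \approx 0.00036996$
$A{\left(z{\left(8,-9 \right)} \right)} + W = \left(-2520 + \left(\left(-9\right) 8\right)^{2} + 33 \left(\left(-9\right) 8\right)\right) + \frac{1}{2703} = \left(-2520 + \left(-72\right)^{2} + 33 \left(-72\right)\right) + \frac{1}{2703} = \left(-2520 + 5184 - 2376\right) + \frac{1}{2703} = 288 + \frac{1}{2703} = \frac{778465}{2703}$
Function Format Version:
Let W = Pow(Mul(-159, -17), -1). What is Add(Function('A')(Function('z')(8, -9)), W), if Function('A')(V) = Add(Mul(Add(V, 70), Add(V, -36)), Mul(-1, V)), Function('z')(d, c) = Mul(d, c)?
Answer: Rational(778465, 2703) ≈ 288.00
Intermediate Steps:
Function('z')(d, c) = Mul(c, d)
Function('A')(V) = Add(Mul(-1, V), Mul(Add(-36, V), Add(70, V))) (Function('A')(V) = Add(Mul(Add(70, V), Add(-36, V)), Mul(-1, V)) = Add(Mul(Add(-36, V), Add(70, V)), Mul(-1, V)) = Add(Mul(-1, V), Mul(Add(-36, V), Add(70, V))))
W = Rational(1, 2703) (W = Pow(2703, -1) = Rational(1, 2703) ≈ 0.00036996)
Add(Function('A')(Function('z')(8, -9)), W) = Add(Add(-2520, Pow(Mul(-9, 8), 2), Mul(33, Mul(-9, 8))), Rational(1, 2703)) = Add(Add(-2520, Pow(-72, 2), Mul(33, -72)), Rational(1, 2703)) = Add(Add(-2520, 5184, -2376), Rational(1, 2703)) = Add(288, Rational(1, 2703)) = Rational(778465, 2703)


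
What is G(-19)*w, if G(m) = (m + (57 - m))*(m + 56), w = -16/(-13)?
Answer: 33744/13 ≈ 2595.7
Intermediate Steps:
w = 16/13 (w = -16*(-1/13) = 16/13 ≈ 1.2308)
G(m) = 3192 + 57*m (G(m) = 57*(56 + m) = 3192 + 57*m)
G(-19)*w = (3192 + 57*(-19))*(16/13) = (3192 - 1083)*(16/13) = 2109*(16/13) = 33744/13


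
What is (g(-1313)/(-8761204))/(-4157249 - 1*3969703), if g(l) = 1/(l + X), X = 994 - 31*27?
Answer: -1/82309378331960448 ≈ -1.2149e-17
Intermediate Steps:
X = 157 (X = 994 - 837 = 157)
g(l) = 1/(157 + l) (g(l) = 1/(l + 157) = 1/(157 + l))
(g(-1313)/(-8761204))/(-4157249 - 1*3969703) = (1/((157 - 1313)*(-8761204)))/(-4157249 - 1*3969703) = (-1/8761204/(-1156))/(-4157249 - 3969703) = -1/1156*(-1/8761204)/(-8126952) = (1/10127951824)*(-1/8126952) = -1/82309378331960448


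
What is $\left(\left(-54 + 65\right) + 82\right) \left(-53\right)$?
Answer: $-4929$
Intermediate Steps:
$\left(\left(-54 + 65\right) + 82\right) \left(-53\right) = \left(11 + 82\right) \left(-53\right) = 93 \left(-53\right) = -4929$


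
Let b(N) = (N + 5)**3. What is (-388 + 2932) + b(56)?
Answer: 229525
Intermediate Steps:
b(N) = (5 + N)**3
(-388 + 2932) + b(56) = (-388 + 2932) + (5 + 56)**3 = 2544 + 61**3 = 2544 + 226981 = 229525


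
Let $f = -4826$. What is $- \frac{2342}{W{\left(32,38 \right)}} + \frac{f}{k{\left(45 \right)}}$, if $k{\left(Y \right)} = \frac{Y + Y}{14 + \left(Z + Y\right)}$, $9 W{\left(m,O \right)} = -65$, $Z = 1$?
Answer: $- \frac{564146}{195} \approx -2893.1$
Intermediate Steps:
$W{\left(m,O \right)} = - \frac{65}{9}$ ($W{\left(m,O \right)} = \frac{1}{9} \left(-65\right) = - \frac{65}{9}$)
$k{\left(Y \right)} = \frac{2 Y}{15 + Y}$ ($k{\left(Y \right)} = \frac{Y + Y}{14 + \left(1 + Y\right)} = \frac{2 Y}{15 + Y}$)
$- \frac{2342}{W{\left(32,38 \right)}} + \frac{f}{k{\left(45 \right)}} = - \frac{2342}{- \frac{65}{9}} - \frac{4826}{2 \cdot 45 \frac{1}{15 + 45}} = \left(-2342\right) \left(- \frac{9}{65}\right) - \frac{4826}{2 \cdot 45 \cdot \frac{1}{60}} = \frac{21078}{65} - \frac{4826}{2 \cdot 45 \cdot \frac{1}{60}} = \frac{21078}{65} - \frac{4826}{\frac{3}{2}} = \frac{21078}{65} - \frac{9652}{3} = - \frac{564146}{195}$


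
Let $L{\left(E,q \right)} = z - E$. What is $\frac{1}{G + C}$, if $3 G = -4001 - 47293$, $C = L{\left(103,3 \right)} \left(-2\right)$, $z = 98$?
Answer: $- \frac{1}{17088} \approx -5.8521 \cdot 10^{-5}$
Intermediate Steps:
$L{\left(E,q \right)} = 98 - E$
$C = 10$ ($C = \left(98 - 103\right) \left(-2\right) = \left(-5\right) \left(-2\right) = 10$)
$G = -17098$ ($G = \frac{-4001 - 47293}{3} = \frac{1}{3} \left(-51294\right) = -17098$)
$\frac{1}{G + C} = \frac{1}{-17098 + 10} = \frac{1}{-17088} = - \frac{1}{17088}$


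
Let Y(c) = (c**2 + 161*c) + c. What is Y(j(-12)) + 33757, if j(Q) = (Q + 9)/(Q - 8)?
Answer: 13512529/400 ≈ 33781.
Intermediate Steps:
j(Q) = (9 + Q)/(-8 + Q)
Y(c) = c**2 + 162*c
Y(j(-12)) + 33757 = ((9 - 12)/(-8 - 12))*(162 + (9 - 12)/(-8 - 12)) + 33757 = (-3/(-20))*(162 - 3/(-20)) + 33757 = (-1/20*(-3))*(162 - 1/20*(-3)) + 33757 = 3*(162 + 3/20)/20 + 33757 = (3/20)*(3243/20) + 33757 = 9729/400 + 33757 = 13512529/400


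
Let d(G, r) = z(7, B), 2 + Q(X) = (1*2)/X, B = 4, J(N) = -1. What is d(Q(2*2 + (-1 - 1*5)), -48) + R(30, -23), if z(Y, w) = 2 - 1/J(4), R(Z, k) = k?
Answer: -20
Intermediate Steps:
z(Y, w) = 3 (z(Y, w) = 2 - 1/(-1) = 2 - 1*(-1) = 2 + 1 = 3)
Q(X) = -2 + 2/X (Q(X) = -2 + (1*2)/X = -2 + 2/X)
d(G, r) = 3
d(Q(2*2 + (-1 - 1*5)), -48) + R(30, -23) = 3 - 23 = -20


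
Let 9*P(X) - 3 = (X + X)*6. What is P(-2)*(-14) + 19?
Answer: 155/3 ≈ 51.667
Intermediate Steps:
P(X) = 1/3 + 4*X/3 (P(X) = 1/3 + ((X + X)*6)/9 = 1/3 + ((2*X)*6)/9 = 1/3 + (12*X)/9 = 1/3 + 4*X/3)
P(-2)*(-14) + 19 = (1/3 + (4/3)*(-2))*(-14) + 19 = (1/3 - 8/3)*(-14) + 19 = -7/3*(-14) + 19 = 98/3 + 19 = 155/3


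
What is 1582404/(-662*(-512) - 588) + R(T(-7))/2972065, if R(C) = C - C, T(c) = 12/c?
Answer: 395601/84589 ≈ 4.6767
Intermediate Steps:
R(C) = 0
1582404/(-662*(-512) - 588) + R(T(-7))/2972065 = 1582404/(-662*(-512) - 588) + 0/2972065 = 1582404/(338944 - 588) + 0*(1/2972065) = 1582404/338356 + 0 = 1582404*(1/338356) + 0 = 395601/84589 + 0 = 395601/84589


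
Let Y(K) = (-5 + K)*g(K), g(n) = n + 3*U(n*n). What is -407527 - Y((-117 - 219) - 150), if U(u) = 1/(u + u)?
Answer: -101745835501/157464 ≈ -6.4615e+5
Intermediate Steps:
U(u) = 1/(2*u)
g(n) = n + 3/(2*n²) (g(n) = n + 3*(1/(2*((n*n)))) = n + 3*(1/(2*(n²))) = n + 3*(1/(2*n²)) = n + 3/(2*n²))
Y(K) = (-5 + K)*(K + 3/(2*K²))
-407527 - Y((-117 - 219) - 150) = -407527 - (-5 + ((-117 - 219) - 150))*(3 + 2*((-117 - 219) - 150)³)/(2*((-117 - 219) - 150)²) = -407527 - (-5 + (-336 - 150))*(3 + 2*(-336 - 150)³)/(2*(-336 - 150)²) = -407527 - (-5 - 486)*(3 + 2*(-486)³)/(2*(-486)²) = -407527 - (-491)*(3 + 2*(-114791256))/(2*236196) = -407527 - (-491)*(3 - 229582512)/(2*236196) = -407527 - (-491)*(-229582509)/(2*236196) = -407527 - 1*37575003973/157464 = -407527 - 37575003973/157464 = -101745835501/157464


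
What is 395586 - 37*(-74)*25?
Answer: 464036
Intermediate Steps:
395586 - 37*(-74)*25 = 395586 - (-2738)*25 = 395586 - 1*(-68450) = 395586 + 68450 = 464036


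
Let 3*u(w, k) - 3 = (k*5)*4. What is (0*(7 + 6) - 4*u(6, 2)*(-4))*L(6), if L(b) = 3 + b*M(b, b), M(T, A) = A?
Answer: 8944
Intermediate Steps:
u(w, k) = 1 + 20*k/3 (u(w, k) = 1 + ((k*5)*4)/3 = 1 + ((5*k)*4)/3 = 1 + (20*k)/3 = 1 + 20*k/3)
L(b) = 3 + b**2 (L(b) = 3 + b*b = 3 + b**2)
(0*(7 + 6) - 4*u(6, 2)*(-4))*L(6) = (0*(7 + 6) - 4*(1 + (20/3)*2)*(-4))*(3 + 6**2) = (0*13 - 4*(1 + 40/3)*(-4))*(3 + 36) = (0 - 4*43/3*(-4))*39 = (0 - 172/3*(-4))*39 = (0 + 688/3)*39 = (688/3)*39 = 8944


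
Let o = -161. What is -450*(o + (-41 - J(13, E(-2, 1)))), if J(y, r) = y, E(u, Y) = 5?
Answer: 96750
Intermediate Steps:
-450*(o + (-41 - J(13, E(-2, 1)))) = -450*(-161 + (-41 - 1*13)) = -450*(-161 + (-41 - 13)) = -450*(-161 - 54) = -450*(-215) = 96750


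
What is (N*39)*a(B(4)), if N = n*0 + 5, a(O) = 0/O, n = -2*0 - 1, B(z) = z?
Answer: 0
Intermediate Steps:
n = -1 (n = 0 - 1 = -1)
a(O) = 0
N = 5 (N = -1*0 + 5 = 0 + 5 = 5)
(N*39)*a(B(4)) = (5*39)*0 = 195*0 = 0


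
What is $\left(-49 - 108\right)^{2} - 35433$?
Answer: $-10784$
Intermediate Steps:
$\left(-49 - 108\right)^{2} - 35433 = \left(-157\right)^{2} - 35433 = 24649 - 35433 = -10784$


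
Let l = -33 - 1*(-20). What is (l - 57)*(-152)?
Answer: 10640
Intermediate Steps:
l = -13 (l = -33 + 20 = -13)
(l - 57)*(-152) = (-13 - 57)*(-152) = -70*(-152) = 10640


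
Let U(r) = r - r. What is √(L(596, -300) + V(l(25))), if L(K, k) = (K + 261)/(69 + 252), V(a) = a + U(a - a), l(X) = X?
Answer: √2851122/321 ≈ 5.2602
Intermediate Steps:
U(r) = 0
V(a) = a (V(a) = a + 0 = a)
L(K, k) = 87/107 + K/321 (L(K, k) = (261 + K)/321 = (261 + K)*(1/321) = 87/107 + K/321)
√(L(596, -300) + V(l(25))) = √((87/107 + (1/321)*596) + 25) = √((87/107 + 596/321) + 25) = √(857/321 + 25) = √(8882/321) = √2851122/321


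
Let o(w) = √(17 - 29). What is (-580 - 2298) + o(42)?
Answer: -2878 + 2*I*√3 ≈ -2878.0 + 3.4641*I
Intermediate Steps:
o(w) = 2*I*√3 (o(w) = √(-12) = 2*I*√3)
(-580 - 2298) + o(42) = (-580 - 2298) + 2*I*√3 = -2878 + 2*I*√3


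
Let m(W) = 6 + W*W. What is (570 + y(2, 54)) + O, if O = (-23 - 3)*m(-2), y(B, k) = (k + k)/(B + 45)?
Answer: 14678/47 ≈ 312.30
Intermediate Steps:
m(W) = 6 + W²
y(B, k) = 2*k/(45 + B) (y(B, k) = (2*k)/(45 + B) = 2*k/(45 + B))
O = -260 (O = (-23 - 3)*(6 + (-2)²) = -26*(6 + 4) = -26*10 = -260)
(570 + y(2, 54)) + O = (570 + 2*54/(45 + 2)) - 260 = (570 + 2*54/47) - 260 = (570 + 2*54*(1/47)) - 260 = (570 + 108/47) - 260 = 26898/47 - 260 = 14678/47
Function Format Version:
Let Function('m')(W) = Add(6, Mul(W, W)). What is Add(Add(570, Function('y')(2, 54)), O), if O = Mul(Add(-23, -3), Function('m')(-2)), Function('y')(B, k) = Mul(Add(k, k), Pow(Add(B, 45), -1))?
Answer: Rational(14678, 47) ≈ 312.30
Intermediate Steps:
Function('m')(W) = Add(6, Pow(W, 2))
Function('y')(B, k) = Mul(2, k, Pow(Add(45, B), -1)) (Function('y')(B, k) = Mul(Mul(2, k), Pow(Add(45, B), -1)) = Mul(2, k, Pow(Add(45, B), -1)))
O = -260 (O = Mul(Add(-23, -3), Add(6, Pow(-2, 2))) = Mul(-26, Add(6, 4)) = Mul(-26, 10) = -260)
Add(Add(570, Function('y')(2, 54)), O) = Add(Add(570, Mul(2, 54, Pow(Add(45, 2), -1))), -260) = Add(Add(570, Mul(2, 54, Pow(47, -1))), -260) = Add(Add(570, Mul(2, 54, Rational(1, 47))), -260) = Add(Add(570, Rational(108, 47)), -260) = Add(Rational(26898, 47), -260) = Rational(14678, 47)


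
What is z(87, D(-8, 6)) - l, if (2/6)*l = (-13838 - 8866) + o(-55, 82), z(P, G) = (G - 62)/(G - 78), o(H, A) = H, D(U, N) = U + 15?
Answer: 4847722/71 ≈ 68278.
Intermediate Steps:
D(U, N) = 15 + U
z(P, G) = (-62 + G)/(-78 + G)
l = -68277 (l = 3*((-13838 - 8866) - 55) = 3*(-22704 - 55) = 3*(-22759) = -68277)
z(87, D(-8, 6)) - l = (-62 + (15 - 8))/(-78 + (15 - 8)) - 1*(-68277) = (-62 + 7)/(-78 + 7) + 68277 = -55/(-71) + 68277 = -1/71*(-55) + 68277 = 55/71 + 68277 = 4847722/71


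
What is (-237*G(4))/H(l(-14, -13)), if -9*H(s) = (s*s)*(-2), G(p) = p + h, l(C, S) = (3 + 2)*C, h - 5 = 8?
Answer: -36261/9800 ≈ -3.7001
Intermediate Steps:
h = 13 (h = 5 + 8 = 13)
l(C, S) = 5*C
G(p) = 13 + p (G(p) = p + 13 = 13 + p)
H(s) = 2*s²/9 (H(s) = -s*s*(-2)/9 = -s²*(-2)/9 = -(-2)*s²/9 = 2*s²/9)
(-237*G(4))/H(l(-14, -13)) = (-237*(13 + 4))/((2*(5*(-14))²/9)) = (-237*17)/(((2/9)*(-70)²)) = -4029/((2/9)*4900) = -4029/9800/9 = -4029*9/9800 = -36261/9800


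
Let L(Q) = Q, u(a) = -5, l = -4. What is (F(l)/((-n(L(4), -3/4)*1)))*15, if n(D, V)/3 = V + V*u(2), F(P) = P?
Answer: 20/3 ≈ 6.6667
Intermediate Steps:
n(D, V) = -12*V (n(D, V) = 3*(V + V*(-5)) = 3*(V - 5*V) = 3*(-4*V) = -12*V)
(F(l)/((-n(L(4), -3/4)*1)))*15 = -4/(-(-12)*(-3/4)*1)*15 = -4/(-(-12)*(-3*1/4)*1)*15 = -4/(-(-12)*(-3)/4*1)*15 = -4/(-1*9*1)*15 = -4/((-9*1))*15 = -4/(-9)*15 = -4*(-1/9)*15 = (4/9)*15 = 20/3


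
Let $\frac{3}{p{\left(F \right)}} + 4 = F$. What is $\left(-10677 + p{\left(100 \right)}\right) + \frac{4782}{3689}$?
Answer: $- \frac{1260241783}{118048} \approx -10676.0$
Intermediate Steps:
$p{\left(F \right)} = \frac{3}{-4 + F}$
$\left(-10677 + p{\left(100 \right)}\right) + \frac{4782}{3689} = \left(-10677 + \frac{3}{-4 + 100}\right) + \frac{4782}{3689} = \left(-10677 + \frac{3}{96}\right) + 4782 \cdot \frac{1}{3689} = \left(-10677 + 3 \cdot \frac{1}{96}\right) + \frac{4782}{3689} = \left(-10677 + \frac{1}{32}\right) + \frac{4782}{3689} = - \frac{341663}{32} + \frac{4782}{3689} = - \frac{1260241783}{118048}$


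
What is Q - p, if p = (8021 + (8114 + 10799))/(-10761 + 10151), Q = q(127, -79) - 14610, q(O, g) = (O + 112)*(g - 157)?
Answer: -21645803/305 ≈ -70970.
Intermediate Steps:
q(O, g) = (-157 + g)*(112 + O) (q(O, g) = (112 + O)*(-157 + g) = (-157 + g)*(112 + O))
Q = -71014 (Q = (-17584 - 157*127 + 112*(-79) + 127*(-79)) - 14610 = (-17584 - 19939 - 8848 - 10033) - 14610 = -56404 - 14610 = -71014)
p = -13467/305 (p = (8021 + 18913)/(-610) = 26934*(-1/610) = -13467/305 ≈ -44.154)
Q - p = -71014 - 1*(-13467/305) = -71014 + 13467/305 = -21645803/305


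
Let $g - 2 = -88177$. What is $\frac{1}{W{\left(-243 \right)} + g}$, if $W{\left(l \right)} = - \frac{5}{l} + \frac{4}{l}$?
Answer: $- \frac{243}{21426524} \approx -1.1341 \cdot 10^{-5}$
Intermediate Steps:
$g = -88175$ ($g = 2 - 88177 = -88175$)
$W{\left(l \right)} = - \frac{1}{l}$
$\frac{1}{W{\left(-243 \right)} + g} = \frac{1}{- \frac{1}{-243} - 88175} = \frac{1}{\left(-1\right) \left(- \frac{1}{243}\right) - 88175} = \frac{1}{\frac{1}{243} - 88175} = \frac{1}{- \frac{21426524}{243}} = - \frac{243}{21426524}$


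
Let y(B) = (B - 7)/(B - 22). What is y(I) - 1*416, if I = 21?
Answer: -430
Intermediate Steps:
y(B) = (-7 + B)/(-22 + B)
y(I) - 1*416 = (-7 + 21)/(-22 + 21) - 1*416 = 14/(-1) - 416 = -1*14 - 416 = -14 - 416 = -430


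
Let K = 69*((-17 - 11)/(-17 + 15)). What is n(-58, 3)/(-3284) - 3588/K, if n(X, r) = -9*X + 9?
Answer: -89101/22988 ≈ -3.8760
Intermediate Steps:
n(X, r) = 9 - 9*X
K = 966 (K = 69*(-28/(-2)) = 69*(-28*(-1/2)) = 69*14 = 966)
n(-58, 3)/(-3284) - 3588/K = (9 - 9*(-58))/(-3284) - 3588/966 = (9 + 522)*(-1/3284) - 3588*1/966 = 531*(-1/3284) - 26/7 = -531/3284 - 26/7 = -89101/22988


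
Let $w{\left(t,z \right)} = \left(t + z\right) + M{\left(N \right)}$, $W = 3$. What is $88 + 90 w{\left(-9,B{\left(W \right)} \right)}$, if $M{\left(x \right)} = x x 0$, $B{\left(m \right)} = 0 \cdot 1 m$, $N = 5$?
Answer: $-722$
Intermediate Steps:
$B{\left(m \right)} = 0$ ($B{\left(m \right)} = 0 m = 0$)
$M{\left(x \right)} = 0$ ($M{\left(x \right)} = x^{2} \cdot 0 = 0$)
$w{\left(t,z \right)} = t + z$ ($w{\left(t,z \right)} = \left(t + z\right) + 0 = t + z$)
$88 + 90 w{\left(-9,B{\left(W \right)} \right)} = 88 + 90 \left(-9 + 0\right) = 88 + 90 \left(-9\right) = 88 - 810 = -722$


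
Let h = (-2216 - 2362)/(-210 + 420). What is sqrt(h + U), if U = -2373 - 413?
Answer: I*sqrt(70195)/5 ≈ 52.989*I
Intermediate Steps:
U = -2786
h = -109/5 (h = -4578/210 = -4578*1/210 = -109/5 ≈ -21.800)
sqrt(h + U) = sqrt(-109/5 - 2786) = sqrt(-14039/5) = I*sqrt(70195)/5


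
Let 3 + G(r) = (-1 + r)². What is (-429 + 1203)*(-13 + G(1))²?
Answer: 198144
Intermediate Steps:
G(r) = -3 + (-1 + r)²
(-429 + 1203)*(-13 + G(1))² = (-429 + 1203)*(-13 + (-3 + (-1 + 1)²))² = 774*(-13 + (-3 + 0²))² = 774*(-13 + (-3 + 0))² = 774*(-13 - 3)² = 774*(-16)² = 774*256 = 198144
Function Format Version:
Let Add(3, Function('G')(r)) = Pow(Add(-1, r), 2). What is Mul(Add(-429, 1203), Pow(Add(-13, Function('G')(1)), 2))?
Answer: 198144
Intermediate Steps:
Function('G')(r) = Add(-3, Pow(Add(-1, r), 2))
Mul(Add(-429, 1203), Pow(Add(-13, Function('G')(1)), 2)) = Mul(Add(-429, 1203), Pow(Add(-13, Add(-3, Pow(Add(-1, 1), 2))), 2)) = Mul(774, Pow(Add(-13, Add(-3, Pow(0, 2))), 2)) = Mul(774, Pow(Add(-13, Add(-3, 0)), 2)) = Mul(774, Pow(Add(-13, -3), 2)) = Mul(774, Pow(-16, 2)) = Mul(774, 256) = 198144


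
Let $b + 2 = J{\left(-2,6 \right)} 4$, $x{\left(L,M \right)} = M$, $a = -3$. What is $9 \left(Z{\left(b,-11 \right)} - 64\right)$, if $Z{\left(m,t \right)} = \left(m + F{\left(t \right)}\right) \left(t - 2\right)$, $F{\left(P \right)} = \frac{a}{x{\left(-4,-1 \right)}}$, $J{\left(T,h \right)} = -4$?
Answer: $1179$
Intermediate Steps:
$b = -18$ ($b = -2 - 16 = -18$)
$F{\left(P \right)} = 3$ ($F{\left(P \right)} = - \frac{3}{-1} = \left(-3\right) \left(-1\right) = 3$)
$Z{\left(m,t \right)} = \left(-2 + t\right) \left(3 + m\right)$ ($Z{\left(m,t \right)} = \left(m + 3\right) \left(t - 2\right) = \left(3 + m\right) \left(-2 + t\right) = \left(-2 + t\right) \left(3 + m\right)$)
$9 \left(Z{\left(b,-11 \right)} - 64\right) = 9 \left(\left(-6 - -36 + 3 \left(-11\right) - -198\right) - 64\right) = 9 \left(\left(-6 + 36 - 33 + 198\right) - 64\right) = 9 \left(195 - 64\right) = 9 \cdot 131 = 1179$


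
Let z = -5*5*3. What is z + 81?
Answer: 6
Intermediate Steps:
z = -75 (z = -25*3 = -75)
z + 81 = -75 + 81 = 6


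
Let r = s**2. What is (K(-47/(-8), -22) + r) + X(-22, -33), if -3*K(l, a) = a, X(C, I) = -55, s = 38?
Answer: 4189/3 ≈ 1396.3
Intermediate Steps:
K(l, a) = -a/3
r = 1444 (r = 38**2 = 1444)
(K(-47/(-8), -22) + r) + X(-22, -33) = (-1/3*(-22) + 1444) - 55 = (22/3 + 1444) - 55 = 4354/3 - 55 = 4189/3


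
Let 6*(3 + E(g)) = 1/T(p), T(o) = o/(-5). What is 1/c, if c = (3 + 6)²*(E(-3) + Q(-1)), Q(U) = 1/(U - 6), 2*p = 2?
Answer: -14/4509 ≈ -0.0031049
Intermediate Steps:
p = 1 (p = (½)*2 = 1)
T(o) = -o/5 (T(o) = o*(-⅕) = -o/5)
Q(U) = 1/(-6 + U)
E(g) = -23/6 (E(g) = -3 + 1/(6*((-⅕*1))) = -3 + 1/(6*(-⅕)) = -3 + (⅙)*(-5) = -3 - ⅚ = -23/6)
c = -4509/14 (c = (3 + 6)²*(-23/6 + 1/(-6 - 1)) = 9²*(-23/6 + 1/(-7)) = 81*(-23/6 - ⅐) = 81*(-167/42) = -4509/14 ≈ -322.07)
1/c = 1/(-4509/14) = -14/4509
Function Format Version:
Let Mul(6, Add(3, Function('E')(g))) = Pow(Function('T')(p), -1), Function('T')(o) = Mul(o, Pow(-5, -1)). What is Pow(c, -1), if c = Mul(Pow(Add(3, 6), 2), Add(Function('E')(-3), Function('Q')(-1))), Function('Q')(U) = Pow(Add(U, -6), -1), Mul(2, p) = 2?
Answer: Rational(-14, 4509) ≈ -0.0031049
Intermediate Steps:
p = 1 (p = Mul(Rational(1, 2), 2) = 1)
Function('T')(o) = Mul(Rational(-1, 5), o) (Function('T')(o) = Mul(o, Rational(-1, 5)) = Mul(Rational(-1, 5), o))
Function('Q')(U) = Pow(Add(-6, U), -1)
Function('E')(g) = Rational(-23, 6) (Function('E')(g) = Add(-3, Mul(Rational(1, 6), Pow(Mul(Rational(-1, 5), 1), -1))) = Add(-3, Mul(Rational(1, 6), Pow(Rational(-1, 5), -1))) = Add(-3, Mul(Rational(1, 6), -5)) = Add(-3, Rational(-5, 6)) = Rational(-23, 6))
c = Rational(-4509, 14) (c = Mul(Pow(Add(3, 6), 2), Add(Rational(-23, 6), Pow(Add(-6, -1), -1))) = Mul(Pow(9, 2), Add(Rational(-23, 6), Pow(-7, -1))) = Mul(81, Add(Rational(-23, 6), Rational(-1, 7))) = Mul(81, Rational(-167, 42)) = Rational(-4509, 14) ≈ -322.07)
Pow(c, -1) = Pow(Rational(-4509, 14), -1) = Rational(-14, 4509)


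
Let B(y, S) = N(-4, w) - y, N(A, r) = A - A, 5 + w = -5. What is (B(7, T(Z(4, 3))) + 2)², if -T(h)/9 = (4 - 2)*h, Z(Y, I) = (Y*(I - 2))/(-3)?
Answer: 25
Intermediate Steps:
w = -10 (w = -5 - 5 = -10)
N(A, r) = 0
Z(Y, I) = -Y*(-2 + I)/3 (Z(Y, I) = (Y*(-2 + I))*(-⅓) = -Y*(-2 + I)/3)
T(h) = -18*h (T(h) = -9*(4 - 2)*h = -18*h)
B(y, S) = -y (B(y, S) = 0 - y = -y)
(B(7, T(Z(4, 3))) + 2)² = (-1*7 + 2)² = (-7 + 2)² = (-5)² = 25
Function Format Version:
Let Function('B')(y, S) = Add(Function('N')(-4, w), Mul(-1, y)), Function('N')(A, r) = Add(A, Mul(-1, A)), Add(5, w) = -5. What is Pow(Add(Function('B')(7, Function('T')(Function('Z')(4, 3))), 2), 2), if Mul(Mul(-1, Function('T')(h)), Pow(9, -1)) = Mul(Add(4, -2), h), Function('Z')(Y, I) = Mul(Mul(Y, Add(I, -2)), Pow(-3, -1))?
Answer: 25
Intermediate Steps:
w = -10 (w = Add(-5, -5) = -10)
Function('N')(A, r) = 0
Function('Z')(Y, I) = Mul(Rational(-1, 3), Y, Add(-2, I)) (Function('Z')(Y, I) = Mul(Mul(Y, Add(-2, I)), Rational(-1, 3)) = Mul(Rational(-1, 3), Y, Add(-2, I)))
Function('T')(h) = Mul(-18, h) (Function('T')(h) = Mul(-9, Mul(Add(4, -2), h)) = Mul(-9, Mul(2, h)) = Mul(-18, h))
Function('B')(y, S) = Mul(-1, y) (Function('B')(y, S) = Add(0, Mul(-1, y)) = Mul(-1, y))
Pow(Add(Function('B')(7, Function('T')(Function('Z')(4, 3))), 2), 2) = Pow(Add(Mul(-1, 7), 2), 2) = Pow(Add(-7, 2), 2) = Pow(-5, 2) = 25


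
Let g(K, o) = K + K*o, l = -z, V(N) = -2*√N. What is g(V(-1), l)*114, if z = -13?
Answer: -3192*I ≈ -3192.0*I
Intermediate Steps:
l = 13 (l = -1*(-13) = 13)
g(V(-1), l)*114 = ((-2*I)*(1 + 13))*114 = (-2*I*14)*114 = -28*I*114 = -3192*I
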